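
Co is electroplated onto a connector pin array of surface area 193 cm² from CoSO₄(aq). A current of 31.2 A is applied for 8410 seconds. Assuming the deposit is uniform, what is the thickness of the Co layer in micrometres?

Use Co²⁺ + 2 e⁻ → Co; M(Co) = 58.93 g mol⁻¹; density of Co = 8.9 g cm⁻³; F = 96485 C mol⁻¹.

466 μm

Q = I·t = 31.20 × 8410.0 = 262400 C; n(e⁻) = 2.720 mol.
n(Co) = n(e⁻)/2 = 1.360 mol, so m = 1.360 × 58.93 = 80.13 g.
Volume = m/ρ = 80.13 / 8.9 = 9.003 cm³.
Thickness = V/A = 9.003 / 193 = 0.0466 cm = 466 μm.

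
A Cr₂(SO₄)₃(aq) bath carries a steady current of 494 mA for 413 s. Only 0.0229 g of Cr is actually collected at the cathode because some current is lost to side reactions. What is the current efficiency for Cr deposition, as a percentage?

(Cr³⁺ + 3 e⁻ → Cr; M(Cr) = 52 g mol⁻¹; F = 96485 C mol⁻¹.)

Q = I·t = 0.4940 × 413.00 = 204.0 C; n(e⁻) = 204.0/96485 = 0.002115 mol.
Theoretical n(Cr) = n(e⁻)/3 = 0.0007048 mol, i.e. m_theo = 0.0007048 × 52 = 0.03665 g.
Efficiency = m_actual / m_theo = 0.0229 / 0.03665 = 62.5 %.

62.5 %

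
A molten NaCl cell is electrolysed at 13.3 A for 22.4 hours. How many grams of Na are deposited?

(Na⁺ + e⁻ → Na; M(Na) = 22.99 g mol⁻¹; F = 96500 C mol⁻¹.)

Q = I·t = 13.30 A × 80640 s = 1073000 C.
n(e⁻) = Q/F = 1073000 / 96500 = 11.11 mol.
Na⁺ + e⁻ → Na, so n(Na) = n(e⁻)/1 = 11.11 mol.
m = n·M = 11.11 × 22.99 = 256 g.

256 g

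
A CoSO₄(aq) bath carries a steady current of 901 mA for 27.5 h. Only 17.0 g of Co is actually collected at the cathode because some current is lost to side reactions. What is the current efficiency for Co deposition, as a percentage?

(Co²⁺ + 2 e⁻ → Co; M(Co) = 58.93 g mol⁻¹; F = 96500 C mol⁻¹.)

Q = I·t = 0.9010 × 99000 = 89200 C; n(e⁻) = 89200/96500 = 0.9243 mol.
Theoretical n(Co) = n(e⁻)/2 = 0.4622 mol, i.e. m_theo = 0.4622 × 58.93 = 27.24 g.
Efficiency = m_actual / m_theo = 17.0 / 27.24 = 62.4 %.

62.4 %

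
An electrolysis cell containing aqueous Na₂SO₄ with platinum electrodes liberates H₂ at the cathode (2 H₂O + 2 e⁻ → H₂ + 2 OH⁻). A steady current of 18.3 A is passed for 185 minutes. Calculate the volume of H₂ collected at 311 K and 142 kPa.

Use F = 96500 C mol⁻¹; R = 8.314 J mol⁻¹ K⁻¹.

Q = I·t = 18.30 A × 11100 s = 203100 C.
n(e⁻) = Q/F = 203100 / 96500 = 2.105 mol.
2 electrons are transferred per H₂ molecule, so n(H₂) = 2.105 / 2 = 1.052 mol.
V = nRT/P = (1.052 × 8.314 × 311) / (142 × 10³ Pa) = 0.0192 m³ = 19.2 L.

19.2 L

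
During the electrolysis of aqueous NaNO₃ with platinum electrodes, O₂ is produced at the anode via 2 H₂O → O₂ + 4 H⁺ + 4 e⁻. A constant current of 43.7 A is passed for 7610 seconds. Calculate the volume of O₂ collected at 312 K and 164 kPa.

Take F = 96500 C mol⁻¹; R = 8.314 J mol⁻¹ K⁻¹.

13.6 L

Q = I·t = 43.70 A × 7610.0 s = 332600 C.
n(e⁻) = Q/F = 332600 / 96500 = 3.446 mol.
4 electrons are transferred per O₂ molecule, so n(O₂) = 3.446 / 4 = 0.8615 mol.
V = nRT/P = (0.8615 × 8.314 × 312) / (164 × 10³ Pa) = 0.0136 m³ = 13.6 L.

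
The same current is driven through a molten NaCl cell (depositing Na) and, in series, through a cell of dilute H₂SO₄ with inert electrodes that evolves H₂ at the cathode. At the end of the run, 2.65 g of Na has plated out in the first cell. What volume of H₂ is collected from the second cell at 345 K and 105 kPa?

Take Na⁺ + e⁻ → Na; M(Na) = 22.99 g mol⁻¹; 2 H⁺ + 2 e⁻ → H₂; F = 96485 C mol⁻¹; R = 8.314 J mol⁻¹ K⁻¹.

1.57 L

n(Na) = 2.65 / 22.99 = 0.1153 mol, so n(e⁻) = 1 × 0.1153 = 0.1153 mol.
The cells are in series, so the same 0.1153 mol of electrons passes through the second cell.
2 H⁺ + 2 e⁻ → H₂ — 2 mol e⁻ per mol H₂, so n(H₂) = 0.1153/2 = 0.05763 mol.
V = nRT/P = (0.05763 × 8.314 × 345) / (105 × 10³) = 0.00157 m³ = 1.57 L.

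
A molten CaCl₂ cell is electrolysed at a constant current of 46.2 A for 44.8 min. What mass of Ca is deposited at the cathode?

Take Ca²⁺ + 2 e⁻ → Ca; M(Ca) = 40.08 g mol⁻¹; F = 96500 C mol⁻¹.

Q = I·t = 46.20 A × 2688.0 s = 124200 C.
n(e⁻) = Q/F = 124200 / 96500 = 1.287 mol.
Ca²⁺ + 2 e⁻ → Ca, so n(Ca) = n(e⁻)/2 = 0.6434 mol.
m = n·M = 0.6434 × 40.08 = 25.8 g.

25.8 g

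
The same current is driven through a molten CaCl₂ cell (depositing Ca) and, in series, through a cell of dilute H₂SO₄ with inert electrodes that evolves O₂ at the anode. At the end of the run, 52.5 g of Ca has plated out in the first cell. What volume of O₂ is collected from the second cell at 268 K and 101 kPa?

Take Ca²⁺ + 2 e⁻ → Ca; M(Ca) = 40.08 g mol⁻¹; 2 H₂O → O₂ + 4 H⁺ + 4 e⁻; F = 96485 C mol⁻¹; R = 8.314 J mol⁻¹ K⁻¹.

14.4 L

n(Ca) = 52.5 / 40.08 = 1.310 mol, so n(e⁻) = 2 × 1.310 = 2.620 mol.
The cells are in series, so the same 2.620 mol of electrons passes through the second cell.
2 H₂O → O₂ + 4 H⁺ + 4 e⁻ — 4 mol e⁻ per mol O₂, so n(O₂) = 2.620/4 = 0.6549 mol.
V = nRT/P = (0.6549 × 8.314 × 268) / (101 × 10³) = 0.0144 m³ = 14.4 L.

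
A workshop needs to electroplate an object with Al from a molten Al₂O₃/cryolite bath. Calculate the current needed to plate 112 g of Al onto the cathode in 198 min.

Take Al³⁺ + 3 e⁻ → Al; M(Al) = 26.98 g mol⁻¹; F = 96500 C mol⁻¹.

n(Al) = 112 / 26.98 = 4.151 mol.
n(e⁻) = 3 × 4.151 = 12.45 mol.
Q = n(e⁻)·F = 12.45 × 96500 = 1202000 C.
I = Q/t = 1202000 / 11880 s = 101 A.

101 A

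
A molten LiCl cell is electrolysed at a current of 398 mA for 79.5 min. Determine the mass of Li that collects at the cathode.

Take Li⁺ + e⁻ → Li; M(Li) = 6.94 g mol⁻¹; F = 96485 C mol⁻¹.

0.137 g

Q = I·t = 0.3980 A × 4770.0 s = 1898 C.
n(e⁻) = Q/F = 1898 / 96485 = 0.01968 mol.
Li⁺ + e⁻ → Li, so n(Li) = n(e⁻)/1 = 0.01968 mol.
m = n·M = 0.01968 × 6.94 = 0.137 g.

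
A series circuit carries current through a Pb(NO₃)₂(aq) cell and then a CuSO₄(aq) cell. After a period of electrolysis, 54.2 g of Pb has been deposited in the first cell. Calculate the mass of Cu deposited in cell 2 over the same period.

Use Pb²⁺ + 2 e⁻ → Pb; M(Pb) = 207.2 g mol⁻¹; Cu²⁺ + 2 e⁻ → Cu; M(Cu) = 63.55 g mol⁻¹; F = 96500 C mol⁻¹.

16.6 g

n(Pb) = 54.2 / 207.2 = 0.2616 mol.
Since Pb²⁺ + 2 e⁻ → Pb, n(e⁻) passed = 2 × 0.2616 = 0.5232 mol.
Cells in series carry the same charge, so the same 0.5232 mol of electrons passes through cell 2.
Cu²⁺ + 2 e⁻ → Cu, so n(Cu) = 0.5232 / 2 = 0.2616 mol.
m(Cu) = 0.2616 × 63.55 = 16.6 g.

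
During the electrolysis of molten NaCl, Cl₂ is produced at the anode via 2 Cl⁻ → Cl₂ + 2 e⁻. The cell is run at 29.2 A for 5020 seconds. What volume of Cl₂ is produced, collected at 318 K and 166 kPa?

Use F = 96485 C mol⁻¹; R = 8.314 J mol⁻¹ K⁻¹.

Q = I·t = 29.20 A × 5020.0 s = 146600 C.
n(e⁻) = Q/F = 146600 / 96485 = 1.519 mol.
2 electrons are transferred per Cl₂ molecule, so n(Cl₂) = 1.519 / 2 = 0.7596 mol.
V = nRT/P = (0.7596 × 8.314 × 318) / (166 × 10³ Pa) = 0.0121 m³ = 12.1 L.

12.1 L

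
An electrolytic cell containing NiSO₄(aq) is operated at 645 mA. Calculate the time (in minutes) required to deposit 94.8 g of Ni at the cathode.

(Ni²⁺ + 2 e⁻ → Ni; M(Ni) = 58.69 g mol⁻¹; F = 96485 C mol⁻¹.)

8050 min

n(Ni) = m/M = 94.8 / 58.69 = 1.615 mol.
Each Ni atom requires 2 electrons, so n(e⁻) = 2 × 1.615 = 3.231 mol.
Q = n(e⁻)·F = 3.231 × 96485 = 311700 C.
t = Q/I = 311700 / 0.6450 A = 483300 s = 8050 min.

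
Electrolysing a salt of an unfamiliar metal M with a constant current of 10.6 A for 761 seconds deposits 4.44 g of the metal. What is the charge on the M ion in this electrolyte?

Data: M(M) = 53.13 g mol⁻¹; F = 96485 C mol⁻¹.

Q = I·t = 10.60 A × 761.00 s = 8067 C, so n(e⁻) = 8067/96485 = 0.08360 mol.
n(M) deposited = 4.44 / 53.13 = 0.08357 mol.
Electrons per atom = n(e⁻)/n(M) = 0.08360 / 0.08357 = 1.00 ≈ 1, so the ion is M⁺.

+1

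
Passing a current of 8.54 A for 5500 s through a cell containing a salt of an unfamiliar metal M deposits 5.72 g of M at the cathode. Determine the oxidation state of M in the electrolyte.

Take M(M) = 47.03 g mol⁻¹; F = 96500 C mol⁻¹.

+4

Q = I·t = 8.540 A × 5500.0 s = 46970 C, so n(e⁻) = 46970/96500 = 0.4867 mol.
n(M) deposited = 5.72 / 47.03 = 0.1216 mol.
Electrons per atom = n(e⁻)/n(M) = 0.4867 / 0.1216 = 4.00 ≈ 4, so the ion is M⁴⁺.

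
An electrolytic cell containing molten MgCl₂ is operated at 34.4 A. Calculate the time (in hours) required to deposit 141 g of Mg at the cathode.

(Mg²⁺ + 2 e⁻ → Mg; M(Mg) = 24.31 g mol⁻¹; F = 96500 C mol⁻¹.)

n(Mg) = m/M = 141 / 24.31 = 5.800 mol.
Each Mg atom requires 2 electrons, so n(e⁻) = 2 × 5.800 = 11.60 mol.
Q = n(e⁻)·F = 11.60 × 96500 = 1119000 C.
t = Q/I = 1119000 / 34.40 A = 32540 s = 9.04 h.

9.04 h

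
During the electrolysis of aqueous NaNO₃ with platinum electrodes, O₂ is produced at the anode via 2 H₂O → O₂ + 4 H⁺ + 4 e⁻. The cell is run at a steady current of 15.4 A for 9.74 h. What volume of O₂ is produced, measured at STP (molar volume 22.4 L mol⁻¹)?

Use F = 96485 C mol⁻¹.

31.3 L

Q = I·t = 15.40 A × 35064 s = 540000 C.
n(e⁻) = Q/F = 540000 / 96485 = 5.597 mol.
4 electrons are transferred per O₂ molecule, so n(O₂) = 5.597 / 4 = 1.399 mol.
V = n × V_m = 1.399 × 22.4 = 31.3 L.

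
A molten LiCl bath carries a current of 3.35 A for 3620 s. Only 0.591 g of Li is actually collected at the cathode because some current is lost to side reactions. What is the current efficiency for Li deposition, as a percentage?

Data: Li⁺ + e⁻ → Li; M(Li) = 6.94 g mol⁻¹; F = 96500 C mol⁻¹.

67.8 %

Q = I·t = 3.350 × 3620.0 = 12130 C; n(e⁻) = 12130/96500 = 0.1257 mol.
Theoretical n(Li) = n(e⁻)/1 = 0.1257 mol, i.e. m_theo = 0.1257 × 6.94 = 0.8721 g.
Efficiency = m_actual / m_theo = 0.591 / 0.8721 = 67.8 %.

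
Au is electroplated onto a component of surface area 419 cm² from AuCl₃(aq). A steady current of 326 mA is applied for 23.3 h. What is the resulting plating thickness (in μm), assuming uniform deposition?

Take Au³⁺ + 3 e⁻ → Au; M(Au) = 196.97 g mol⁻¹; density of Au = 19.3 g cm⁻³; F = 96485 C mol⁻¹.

Q = I·t = 0.3260 × 83880 = 27340 C; n(e⁻) = 0.2834 mol.
n(Au) = n(e⁻)/3 = 0.09447 mol, so m = 0.09447 × 196.97 = 18.61 g.
Volume = m/ρ = 18.61 / 19.3 = 0.9641 cm³.
Thickness = V/A = 0.9641 / 419 = 0.00230 cm = 23.0 μm.

23.0 μm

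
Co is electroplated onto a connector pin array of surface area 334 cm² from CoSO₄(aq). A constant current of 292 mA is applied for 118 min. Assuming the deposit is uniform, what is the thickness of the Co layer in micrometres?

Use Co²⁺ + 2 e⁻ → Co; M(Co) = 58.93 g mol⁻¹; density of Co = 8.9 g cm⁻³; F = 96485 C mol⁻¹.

Q = I·t = 0.2920 × 7080.0 = 2067 C; n(e⁻) = 0.02143 mol.
n(Co) = n(e⁻)/2 = 0.01071 mol, so m = 0.01071 × 58.93 = 0.6313 g.
Volume = m/ρ = 0.6313 / 8.9 = 0.07094 cm³.
Thickness = V/A = 0.07094 / 334 = 2.12 × 10⁻⁴ cm = 2.12 μm.

2.12 μm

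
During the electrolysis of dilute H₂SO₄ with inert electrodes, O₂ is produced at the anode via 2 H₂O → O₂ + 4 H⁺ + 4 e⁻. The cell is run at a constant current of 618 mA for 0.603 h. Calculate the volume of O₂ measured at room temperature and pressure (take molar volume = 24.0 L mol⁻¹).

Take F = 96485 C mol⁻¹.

Q = I·t = 0.6180 A × 2170.8 s = 1342 C.
n(e⁻) = Q/F = 1342 / 96485 = 0.01390 mol.
4 electrons are transferred per O₂ molecule, so n(O₂) = 0.01390 / 4 = 0.003476 mol.
V = n × V_m = 0.003476 × 24.0 = 0.0834 L.

0.0834 L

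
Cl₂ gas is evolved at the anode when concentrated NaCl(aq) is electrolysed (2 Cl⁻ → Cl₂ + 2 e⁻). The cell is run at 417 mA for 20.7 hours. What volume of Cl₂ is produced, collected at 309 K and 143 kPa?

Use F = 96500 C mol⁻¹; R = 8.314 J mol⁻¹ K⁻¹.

Q = I·t = 0.4170 A × 74520 s = 31070 C.
n(e⁻) = Q/F = 31070 / 96500 = 0.3220 mol.
2 electrons are transferred per Cl₂ molecule, so n(Cl₂) = 0.3220 / 2 = 0.1610 mol.
V = nRT/P = (0.1610 × 8.314 × 309) / (143 × 10³ Pa) = 0.00289 m³ = 2.89 L.

2.89 L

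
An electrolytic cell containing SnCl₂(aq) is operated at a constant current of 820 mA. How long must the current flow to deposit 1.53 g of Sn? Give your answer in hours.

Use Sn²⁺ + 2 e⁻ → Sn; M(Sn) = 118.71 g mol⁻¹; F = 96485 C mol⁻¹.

n(Sn) = m/M = 1.53 / 118.71 = 0.01289 mol.
Each Sn atom requires 2 electrons, so n(e⁻) = 2 × 0.01289 = 0.02578 mol.
Q = n(e⁻)·F = 0.02578 × 96485 = 2487 C.
t = Q/I = 2487 / 0.8200 A = 3033 s = 0.843 h.

0.843 h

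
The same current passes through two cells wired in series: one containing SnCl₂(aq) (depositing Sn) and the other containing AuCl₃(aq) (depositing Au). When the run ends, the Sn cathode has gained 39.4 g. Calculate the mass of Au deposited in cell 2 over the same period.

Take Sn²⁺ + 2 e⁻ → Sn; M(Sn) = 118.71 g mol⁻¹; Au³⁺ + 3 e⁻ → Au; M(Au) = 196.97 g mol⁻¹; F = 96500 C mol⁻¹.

n(Sn) = 39.4 / 118.71 = 0.3319 mol.
Since Sn²⁺ + 2 e⁻ → Sn, n(e⁻) passed = 2 × 0.3319 = 0.6638 mol.
Cells in series carry the same charge, so the same 0.6638 mol of electrons passes through cell 2.
Au³⁺ + 3 e⁻ → Au, so n(Au) = 0.6638 / 3 = 0.2213 mol.
m(Au) = 0.2213 × 196.97 = 43.6 g.

43.6 g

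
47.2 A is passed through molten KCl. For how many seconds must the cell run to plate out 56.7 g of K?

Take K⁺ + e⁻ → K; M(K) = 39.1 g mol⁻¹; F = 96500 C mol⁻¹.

2960 s

n(K) = m/M = 56.7 / 39.1 = 1.450 mol.
Each K atom requires 1 electron, so n(e⁻) = 1 × 1.450 = 1.450 mol.
Q = n(e⁻)·F = 1.450 × 96500 = 139900 C.
t = Q/I = 139900 / 47.20 A = 2965 s.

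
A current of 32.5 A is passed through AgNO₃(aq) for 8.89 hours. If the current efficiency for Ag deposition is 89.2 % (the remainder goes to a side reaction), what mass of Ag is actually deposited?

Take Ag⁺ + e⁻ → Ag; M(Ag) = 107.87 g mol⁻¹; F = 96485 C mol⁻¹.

Q = I·t = 32.50 × 32004 = 1040000 C.
n(e⁻) = 1040000/96485 = 10.78 mol; theoretically n(Ag) = 10.78/1 = 10.78 mol, m_theo = 1163 g.
At 89.2 % efficiency, m_actual = 0.892 × 1163 = 1040 g.

1040 g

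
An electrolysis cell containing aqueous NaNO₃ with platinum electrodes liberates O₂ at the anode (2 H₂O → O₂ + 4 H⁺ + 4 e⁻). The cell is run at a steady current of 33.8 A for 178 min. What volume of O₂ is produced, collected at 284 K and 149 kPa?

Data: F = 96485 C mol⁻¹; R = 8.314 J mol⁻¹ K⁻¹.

14.8 L

Q = I·t = 33.80 A × 10680 s = 361000 C.
n(e⁻) = Q/F = 361000 / 96485 = 3.741 mol.
4 electrons are transferred per O₂ molecule, so n(O₂) = 3.741 / 4 = 0.9353 mol.
V = nRT/P = (0.9353 × 8.314 × 284) / (149 × 10³ Pa) = 0.0148 m³ = 14.8 L.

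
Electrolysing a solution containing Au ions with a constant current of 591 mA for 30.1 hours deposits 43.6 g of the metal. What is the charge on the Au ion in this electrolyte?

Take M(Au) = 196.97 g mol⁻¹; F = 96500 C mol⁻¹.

Q = I·t = 0.5910 A × 108360 s = 64040 C, so n(e⁻) = 64040/96500 = 0.6636 mol.
n(Au) deposited = 43.6 / 196.97 = 0.2214 mol.
Electrons per atom = n(e⁻)/n(Au) = 0.6636 / 0.2214 = 3.00 ≈ 3, so the ion is Au³⁺.

+3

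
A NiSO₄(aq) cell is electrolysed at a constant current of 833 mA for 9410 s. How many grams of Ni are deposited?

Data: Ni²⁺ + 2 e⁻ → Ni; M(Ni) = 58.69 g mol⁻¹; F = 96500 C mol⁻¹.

2.38 g

Q = I·t = 0.8330 A × 9410.0 s = 7839 C.
n(e⁻) = Q/F = 7839 / 96500 = 0.08123 mol.
Ni²⁺ + 2 e⁻ → Ni, so n(Ni) = n(e⁻)/2 = 0.04061 mol.
m = n·M = 0.04061 × 58.69 = 2.38 g.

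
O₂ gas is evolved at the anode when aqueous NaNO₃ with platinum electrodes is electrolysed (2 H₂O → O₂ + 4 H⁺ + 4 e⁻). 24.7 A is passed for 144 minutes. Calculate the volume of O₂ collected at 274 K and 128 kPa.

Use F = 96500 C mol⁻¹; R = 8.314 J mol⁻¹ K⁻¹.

9.84 L

Q = I·t = 24.70 A × 8640.0 s = 213400 C.
n(e⁻) = Q/F = 213400 / 96500 = 2.211 mol.
4 electrons are transferred per O₂ molecule, so n(O₂) = 2.211 / 4 = 0.5529 mol.
V = nRT/P = (0.5529 × 8.314 × 274) / (128 × 10³ Pa) = 0.00984 m³ = 9.84 L.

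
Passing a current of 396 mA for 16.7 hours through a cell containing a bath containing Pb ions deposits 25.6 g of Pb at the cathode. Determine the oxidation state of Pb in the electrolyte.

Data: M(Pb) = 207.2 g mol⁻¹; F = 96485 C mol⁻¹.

+2

Q = I·t = 0.3960 A × 60120 s = 23810 C, so n(e⁻) = 23810/96485 = 0.2467 mol.
n(Pb) deposited = 25.6 / 207.2 = 0.1236 mol.
Electrons per atom = n(e⁻)/n(Pb) = 0.2467 / 0.1236 = 2.00 ≈ 2, so the ion is Pb²⁺.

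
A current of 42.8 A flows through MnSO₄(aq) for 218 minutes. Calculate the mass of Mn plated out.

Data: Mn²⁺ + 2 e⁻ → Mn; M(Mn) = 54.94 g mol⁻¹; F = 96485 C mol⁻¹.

159 g

Q = I·t = 42.80 A × 13080 s = 559800 C.
n(e⁻) = Q/F = 559800 / 96485 = 5.802 mol.
Mn²⁺ + 2 e⁻ → Mn, so n(Mn) = n(e⁻)/2 = 2.901 mol.
m = n·M = 2.901 × 54.94 = 159 g.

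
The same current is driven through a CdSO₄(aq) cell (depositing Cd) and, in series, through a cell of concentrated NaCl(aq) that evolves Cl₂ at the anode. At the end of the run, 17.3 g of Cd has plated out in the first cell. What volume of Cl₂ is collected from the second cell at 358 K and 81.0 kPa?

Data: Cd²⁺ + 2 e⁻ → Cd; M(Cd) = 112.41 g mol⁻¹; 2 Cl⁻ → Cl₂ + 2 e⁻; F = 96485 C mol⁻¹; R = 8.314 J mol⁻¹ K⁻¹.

5.66 L

n(Cd) = 17.3 / 112.41 = 0.1539 mol, so n(e⁻) = 2 × 0.1539 = 0.3078 mol.
The cells are in series, so the same 0.3078 mol of electrons passes through the second cell.
2 Cl⁻ → Cl₂ + 2 e⁻ — 2 mol e⁻ per mol Cl₂, so n(Cl₂) = 0.3078/2 = 0.1539 mol.
V = nRT/P = (0.1539 × 8.314 × 358) / (81.0 × 10³) = 0.00566 m³ = 5.66 L.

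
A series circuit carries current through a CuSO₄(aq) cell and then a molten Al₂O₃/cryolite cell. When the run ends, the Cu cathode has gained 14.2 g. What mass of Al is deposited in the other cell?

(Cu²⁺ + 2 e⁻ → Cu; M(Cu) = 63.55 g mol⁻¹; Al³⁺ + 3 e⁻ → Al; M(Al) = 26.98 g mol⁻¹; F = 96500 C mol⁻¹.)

n(Cu) = 14.2 / 63.55 = 0.2234 mol.
Since Cu²⁺ + 2 e⁻ → Cu, n(e⁻) passed = 2 × 0.2234 = 0.4469 mol.
Cells in series carry the same charge, so the same 0.4469 mol of electrons passes through cell 2.
Al³⁺ + 3 e⁻ → Al, so n(Al) = 0.4469 / 3 = 0.1490 mol.
m(Al) = 0.1490 × 26.98 = 4.02 g.

4.02 g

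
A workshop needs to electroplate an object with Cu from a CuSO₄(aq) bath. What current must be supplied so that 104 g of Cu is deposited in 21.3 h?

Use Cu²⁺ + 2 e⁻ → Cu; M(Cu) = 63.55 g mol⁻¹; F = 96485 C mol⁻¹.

4.12 A

n(Cu) = 104 / 63.55 = 1.637 mol.
n(e⁻) = 2 × 1.637 = 3.273 mol.
Q = n(e⁻)·F = 3.273 × 96485 = 315800 C.
I = Q/t = 315800 / 76680 s = 4.12 A.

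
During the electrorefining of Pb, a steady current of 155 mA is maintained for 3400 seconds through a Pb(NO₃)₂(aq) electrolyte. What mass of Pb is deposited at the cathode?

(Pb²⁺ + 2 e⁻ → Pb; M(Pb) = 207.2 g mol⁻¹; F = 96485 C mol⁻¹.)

Q = I·t = 0.1550 A × 3400.0 s = 527.0 C.
n(e⁻) = Q/F = 527.0 / 96485 = 0.005462 mol.
Pb²⁺ + 2 e⁻ → Pb, so n(Pb) = n(e⁻)/2 = 0.002731 mol.
m = n·M = 0.002731 × 207.2 = 0.566 g.

0.566 g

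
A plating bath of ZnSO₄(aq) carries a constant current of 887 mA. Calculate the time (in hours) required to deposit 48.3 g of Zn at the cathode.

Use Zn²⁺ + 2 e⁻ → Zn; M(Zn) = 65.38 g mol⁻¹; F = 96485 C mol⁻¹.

n(Zn) = m/M = 48.3 / 65.38 = 0.7388 mol.
Each Zn atom requires 2 electrons, so n(e⁻) = 2 × 0.7388 = 1.478 mol.
Q = n(e⁻)·F = 1.478 × 96485 = 142600 C.
t = Q/I = 142600 / 0.8870 A = 160700 s = 44.6 h.

44.6 h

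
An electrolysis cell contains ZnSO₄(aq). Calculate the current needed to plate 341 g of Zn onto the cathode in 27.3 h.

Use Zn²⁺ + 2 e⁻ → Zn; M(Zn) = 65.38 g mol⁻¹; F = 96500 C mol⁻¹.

10.2 A

n(Zn) = 341 / 65.38 = 5.216 mol.
n(e⁻) = 2 × 5.216 = 10.43 mol.
Q = n(e⁻)·F = 10.43 × 96500 = 1007000 C.
I = Q/t = 1007000 / 98280 s = 10.2 A.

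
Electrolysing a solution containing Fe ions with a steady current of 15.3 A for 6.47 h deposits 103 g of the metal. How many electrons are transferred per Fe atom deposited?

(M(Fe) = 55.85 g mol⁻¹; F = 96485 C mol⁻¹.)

2

Q = I·t = 15.30 A × 23292 s = 356400 C, so n(e⁻) = 356400/96485 = 3.694 mol.
n(Fe) deposited = 103 / 55.85 = 1.844 mol.
Electrons per atom = n(e⁻)/n(Fe) = 3.694 / 1.844 = 2.00 ≈ 2, so the ion is Fe²⁺.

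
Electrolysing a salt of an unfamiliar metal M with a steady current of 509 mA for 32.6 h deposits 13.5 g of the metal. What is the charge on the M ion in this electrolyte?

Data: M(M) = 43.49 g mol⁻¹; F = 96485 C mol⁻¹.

Q = I·t = 0.5090 A × 117360 s = 59740 C, so n(e⁻) = 59740/96485 = 0.6191 mol.
n(M) deposited = 13.5 / 43.49 = 0.3104 mol.
Electrons per atom = n(e⁻)/n(M) = 0.6191 / 0.3104 = 1.99 ≈ 2, so the ion is M²⁺.

+2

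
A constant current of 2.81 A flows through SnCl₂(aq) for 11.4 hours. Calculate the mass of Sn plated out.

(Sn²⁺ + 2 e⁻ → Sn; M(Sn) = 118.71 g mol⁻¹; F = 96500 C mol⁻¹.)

Q = I·t = 2.810 A × 41040 s = 115300 C.
n(e⁻) = Q/F = 115300 / 96500 = 1.195 mol.
Sn²⁺ + 2 e⁻ → Sn, so n(Sn) = n(e⁻)/2 = 0.5975 mol.
m = n·M = 0.5975 × 118.71 = 70.9 g.

70.9 g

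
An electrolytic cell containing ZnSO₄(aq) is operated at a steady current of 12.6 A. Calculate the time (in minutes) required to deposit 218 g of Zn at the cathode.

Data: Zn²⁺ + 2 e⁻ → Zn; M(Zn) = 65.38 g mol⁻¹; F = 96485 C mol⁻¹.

n(Zn) = m/M = 218 / 65.38 = 3.334 mol.
Each Zn atom requires 2 electrons, so n(e⁻) = 2 × 3.334 = 6.669 mol.
Q = n(e⁻)·F = 6.669 × 96485 = 643400 C.
t = Q/I = 643400 / 12.60 A = 51070 s = 851 min.

851 min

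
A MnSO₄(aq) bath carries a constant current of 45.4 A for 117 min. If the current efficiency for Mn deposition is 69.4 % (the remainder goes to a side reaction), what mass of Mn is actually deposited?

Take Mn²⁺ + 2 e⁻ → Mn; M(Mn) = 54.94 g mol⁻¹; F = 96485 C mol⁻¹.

Q = I·t = 45.40 × 7020.0 = 318700 C.
n(e⁻) = 318700/96485 = 3.303 mol; theoretically n(Mn) = 3.303/2 = 1.652 mol, m_theo = 90.74 g.
At 69.4 % efficiency, m_actual = 0.694 × 90.74 = 63.0 g.

63.0 g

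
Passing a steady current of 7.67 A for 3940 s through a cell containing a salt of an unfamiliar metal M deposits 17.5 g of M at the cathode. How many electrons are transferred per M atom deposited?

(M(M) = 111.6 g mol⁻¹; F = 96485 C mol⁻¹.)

2

Q = I·t = 7.670 A × 3940.0 s = 30220 C, so n(e⁻) = 30220/96485 = 0.3132 mol.
n(M) deposited = 17.5 / 111.6 = 0.1568 mol.
Electrons per atom = n(e⁻)/n(M) = 0.3132 / 0.1568 = 2.00 ≈ 2, so the ion is M²⁺.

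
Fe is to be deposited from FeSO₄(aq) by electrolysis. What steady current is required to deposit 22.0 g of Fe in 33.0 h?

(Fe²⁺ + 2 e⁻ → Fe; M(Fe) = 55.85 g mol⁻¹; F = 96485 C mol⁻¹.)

n(Fe) = 22.0 / 55.85 = 0.3939 mol.
n(e⁻) = 2 × 0.3939 = 0.7878 mol.
Q = n(e⁻)·F = 0.7878 × 96485 = 76010 C.
I = Q/t = 76010 / 118800 s = 0.640 A.

0.640 A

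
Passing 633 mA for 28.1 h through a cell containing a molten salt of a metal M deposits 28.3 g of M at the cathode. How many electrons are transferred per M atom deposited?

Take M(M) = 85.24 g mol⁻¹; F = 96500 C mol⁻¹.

Q = I·t = 0.6330 A × 101160 s = 64030 C, so n(e⁻) = 64030/96500 = 0.6636 mol.
n(M) deposited = 28.3 / 85.24 = 0.3320 mol.
Electrons per atom = n(e⁻)/n(M) = 0.6636 / 0.3320 = 2.00 ≈ 2, so the ion is M²⁺.

2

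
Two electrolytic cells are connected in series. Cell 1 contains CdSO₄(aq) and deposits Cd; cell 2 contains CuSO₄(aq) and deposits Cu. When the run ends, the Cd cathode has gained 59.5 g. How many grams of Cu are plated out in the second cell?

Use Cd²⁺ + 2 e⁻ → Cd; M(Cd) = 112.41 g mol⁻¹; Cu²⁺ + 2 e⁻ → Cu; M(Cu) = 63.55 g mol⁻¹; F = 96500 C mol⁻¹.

n(Cd) = 59.5 / 112.41 = 0.5293 mol.
Since Cd²⁺ + 2 e⁻ → Cd, n(e⁻) passed = 2 × 0.5293 = 1.059 mol.
Cells in series carry the same charge, so the same 1.059 mol of electrons passes through cell 2.
Cu²⁺ + 2 e⁻ → Cu, so n(Cu) = 1.059 / 2 = 0.5293 mol.
m(Cu) = 0.5293 × 63.55 = 33.6 g.

33.6 g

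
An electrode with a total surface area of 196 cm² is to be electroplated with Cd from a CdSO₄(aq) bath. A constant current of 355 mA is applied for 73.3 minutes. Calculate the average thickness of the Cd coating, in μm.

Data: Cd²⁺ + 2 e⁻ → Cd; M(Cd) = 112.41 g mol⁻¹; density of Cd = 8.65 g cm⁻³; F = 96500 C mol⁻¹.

Q = I·t = 0.3550 × 4398.0 = 1561 C; n(e⁻) = 0.01618 mol.
n(Cd) = n(e⁻)/2 = 0.008090 mol, so m = 0.008090 × 112.41 = 0.9094 g.
Volume = m/ρ = 0.9094 / 8.65 = 0.1051 cm³.
Thickness = V/A = 0.1051 / 196 = 5.36 × 10⁻⁴ cm = 5.36 μm.

5.36 μm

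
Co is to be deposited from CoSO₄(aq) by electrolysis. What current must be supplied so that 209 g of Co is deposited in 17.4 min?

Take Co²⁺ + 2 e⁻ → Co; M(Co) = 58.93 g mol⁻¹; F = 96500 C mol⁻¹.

656 A

n(Co) = 209 / 58.93 = 3.547 mol.
n(e⁻) = 2 × 3.547 = 7.093 mol.
Q = n(e⁻)·F = 7.093 × 96500 = 684500 C.
I = Q/t = 684500 / 1044.0 s = 656 A.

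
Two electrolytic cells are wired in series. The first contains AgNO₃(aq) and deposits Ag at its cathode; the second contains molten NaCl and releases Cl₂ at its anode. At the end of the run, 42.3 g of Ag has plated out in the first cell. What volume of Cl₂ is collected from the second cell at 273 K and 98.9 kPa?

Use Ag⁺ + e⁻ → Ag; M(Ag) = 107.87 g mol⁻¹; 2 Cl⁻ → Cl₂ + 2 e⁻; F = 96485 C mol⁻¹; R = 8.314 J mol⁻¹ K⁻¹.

n(Ag) = 42.3 / 107.87 = 0.3921 mol, so n(e⁻) = 1 × 0.3921 = 0.3921 mol.
The cells are in series, so the same 0.3921 mol of electrons passes through the second cell.
2 Cl⁻ → Cl₂ + 2 e⁻ — 2 mol e⁻ per mol Cl₂, so n(Cl₂) = 0.3921/2 = 0.1961 mol.
V = nRT/P = (0.1961 × 8.314 × 273) / (98.9 × 10³) = 0.00450 m³ = 4.50 L.

4.50 L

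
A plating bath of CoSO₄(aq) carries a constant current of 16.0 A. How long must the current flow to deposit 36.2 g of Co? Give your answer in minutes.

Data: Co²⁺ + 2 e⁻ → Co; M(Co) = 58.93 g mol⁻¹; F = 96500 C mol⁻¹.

n(Co) = m/M = 36.2 / 58.93 = 0.6143 mol.
Each Co atom requires 2 electrons, so n(e⁻) = 2 × 0.6143 = 1.229 mol.
Q = n(e⁻)·F = 1.229 × 96500 = 118600 C.
t = Q/I = 118600 / 16.00 A = 7410 s = 123 min.

123 min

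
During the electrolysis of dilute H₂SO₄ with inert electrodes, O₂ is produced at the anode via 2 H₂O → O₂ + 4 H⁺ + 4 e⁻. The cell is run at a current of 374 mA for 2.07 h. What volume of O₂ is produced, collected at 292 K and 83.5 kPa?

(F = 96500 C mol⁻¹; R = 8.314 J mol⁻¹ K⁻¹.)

Q = I·t = 0.3740 A × 7452.0 s = 2787 C.
n(e⁻) = Q/F = 2787 / 96500 = 0.02888 mol.
4 electrons are transferred per O₂ molecule, so n(O₂) = 0.02888 / 4 = 0.007220 mol.
V = nRT/P = (0.007220 × 8.314 × 292) / (83.5 × 10³ Pa) = 2.10 × 10⁻⁴ m³ = 0.210 L.

0.210 L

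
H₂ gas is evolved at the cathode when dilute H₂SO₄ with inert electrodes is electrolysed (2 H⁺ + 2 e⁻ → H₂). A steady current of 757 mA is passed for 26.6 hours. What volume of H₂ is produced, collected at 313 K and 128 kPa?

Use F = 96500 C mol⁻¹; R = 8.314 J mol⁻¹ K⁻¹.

Q = I·t = 0.7570 A × 95760 s = 72490 C.
n(e⁻) = Q/F = 72490 / 96500 = 0.7512 mol.
2 electrons are transferred per H₂ molecule, so n(H₂) = 0.7512 / 2 = 0.3756 mol.
V = nRT/P = (0.3756 × 8.314 × 313) / (128 × 10³ Pa) = 0.00764 m³ = 7.64 L.

7.64 L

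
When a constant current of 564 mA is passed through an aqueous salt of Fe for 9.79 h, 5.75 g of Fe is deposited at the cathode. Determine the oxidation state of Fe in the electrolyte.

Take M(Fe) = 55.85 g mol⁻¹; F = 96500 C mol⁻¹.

Q = I·t = 0.5640 A × 35244 s = 19880 C, so n(e⁻) = 19880/96500 = 0.2060 mol.
n(Fe) deposited = 5.75 / 55.85 = 0.1030 mol.
Electrons per atom = n(e⁻)/n(Fe) = 0.2060 / 0.1030 = 2.00 ≈ 2, so the ion is Fe²⁺.

+2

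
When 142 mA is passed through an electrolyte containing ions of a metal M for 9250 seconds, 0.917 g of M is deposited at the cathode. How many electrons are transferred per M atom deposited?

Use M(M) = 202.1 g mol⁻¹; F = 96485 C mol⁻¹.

Q = I·t = 0.1420 A × 9250.0 s = 1313 C, so n(e⁻) = 1313/96485 = 0.01361 mol.
n(M) deposited = 0.917 / 202.1 = 0.004537 mol.
Electrons per atom = n(e⁻)/n(M) = 0.01361 / 0.004537 = 3.00 ≈ 3, so the ion is M³⁺.

3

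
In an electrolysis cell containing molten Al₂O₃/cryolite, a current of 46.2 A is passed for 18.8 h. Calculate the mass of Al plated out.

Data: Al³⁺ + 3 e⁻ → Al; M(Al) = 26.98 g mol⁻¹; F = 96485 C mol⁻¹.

Q = I·t = 46.20 A × 67680 s = 3127000 C.
n(e⁻) = Q/F = 3127000 / 96485 = 32.41 mol.
Al³⁺ + 3 e⁻ → Al, so n(Al) = n(e⁻)/3 = 10.80 mol.
m = n·M = 10.80 × 26.98 = 291 g.

291 g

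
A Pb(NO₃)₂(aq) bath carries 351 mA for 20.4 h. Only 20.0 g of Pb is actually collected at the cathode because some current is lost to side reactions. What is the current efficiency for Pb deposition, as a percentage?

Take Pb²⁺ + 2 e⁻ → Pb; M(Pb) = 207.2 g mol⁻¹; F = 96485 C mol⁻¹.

Q = I·t = 0.3510 × 73440 = 25780 C; n(e⁻) = 25780/96485 = 0.2672 mol.
Theoretical n(Pb) = n(e⁻)/2 = 0.1336 mol, i.e. m_theo = 0.1336 × 207.2 = 27.68 g.
Efficiency = m_actual / m_theo = 20.0 / 27.68 = 72.3 %.

72.3 %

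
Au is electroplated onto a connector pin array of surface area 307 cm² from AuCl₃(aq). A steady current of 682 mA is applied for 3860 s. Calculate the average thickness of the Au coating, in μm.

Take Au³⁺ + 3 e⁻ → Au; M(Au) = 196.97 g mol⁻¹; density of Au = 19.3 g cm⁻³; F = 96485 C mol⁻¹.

3.02 μm

Q = I·t = 0.6820 × 3860.0 = 2633 C; n(e⁻) = 0.02728 mol.
n(Au) = n(e⁻)/3 = 0.009095 mol, so m = 0.009095 × 196.97 = 1.791 g.
Volume = m/ρ = 1.791 / 19.3 = 0.09282 cm³.
Thickness = V/A = 0.09282 / 307 = 3.02 × 10⁻⁴ cm = 3.02 μm.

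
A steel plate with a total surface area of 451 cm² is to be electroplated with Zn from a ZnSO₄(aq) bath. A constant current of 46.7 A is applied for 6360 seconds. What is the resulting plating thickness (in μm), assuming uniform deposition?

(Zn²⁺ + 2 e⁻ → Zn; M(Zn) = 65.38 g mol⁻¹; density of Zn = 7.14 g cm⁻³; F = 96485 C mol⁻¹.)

Q = I·t = 46.70 × 6360.0 = 297000 C; n(e⁻) = 3.078 mol.
n(Zn) = n(e⁻)/2 = 1.539 mol, so m = 1.539 × 65.38 = 100.6 g.
Volume = m/ρ = 100.6 / 7.14 = 14.09 cm³.
Thickness = V/A = 14.09 / 451 = 0.0313 cm = 313 μm.

313 μm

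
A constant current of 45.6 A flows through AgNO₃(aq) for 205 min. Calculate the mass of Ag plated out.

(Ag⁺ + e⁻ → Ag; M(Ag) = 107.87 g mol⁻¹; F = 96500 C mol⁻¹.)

Q = I·t = 45.60 A × 12300 s = 560900 C.
n(e⁻) = Q/F = 560900 / 96500 = 5.812 mol.
Ag⁺ + e⁻ → Ag, so n(Ag) = n(e⁻)/1 = 5.812 mol.
m = n·M = 5.812 × 107.87 = 627 g.

627 g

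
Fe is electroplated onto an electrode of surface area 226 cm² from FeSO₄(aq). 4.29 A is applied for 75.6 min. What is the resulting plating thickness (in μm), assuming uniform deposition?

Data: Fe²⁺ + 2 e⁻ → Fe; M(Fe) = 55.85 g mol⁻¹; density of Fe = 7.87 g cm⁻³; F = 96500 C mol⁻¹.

31.7 μm

Q = I·t = 4.290 × 4536.0 = 19460 C; n(e⁻) = 0.2017 mol.
n(Fe) = n(e⁻)/2 = 0.1008 mol, so m = 0.1008 × 55.85 = 5.631 g.
Volume = m/ρ = 5.631 / 7.87 = 0.7155 cm³.
Thickness = V/A = 0.7155 / 226 = 0.00317 cm = 31.7 μm.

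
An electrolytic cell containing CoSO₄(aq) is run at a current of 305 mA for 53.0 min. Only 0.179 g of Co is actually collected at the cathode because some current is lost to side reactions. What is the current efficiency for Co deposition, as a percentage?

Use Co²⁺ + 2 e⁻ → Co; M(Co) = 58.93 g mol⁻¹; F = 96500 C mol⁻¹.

60.4 %

Q = I·t = 0.3050 × 3180.0 = 969.9 C; n(e⁻) = 969.9/96500 = 0.01005 mol.
Theoretical n(Co) = n(e⁻)/2 = 0.005025 mol, i.e. m_theo = 0.005025 × 58.93 = 0.2961 g.
Efficiency = m_actual / m_theo = 0.179 / 0.2961 = 60.4 %.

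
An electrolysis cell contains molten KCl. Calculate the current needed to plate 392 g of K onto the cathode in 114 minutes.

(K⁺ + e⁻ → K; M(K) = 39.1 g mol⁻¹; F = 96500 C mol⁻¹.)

n(K) = 392 / 39.1 = 10.03 mol.
n(e⁻) = 1 × 10.03 = 10.03 mol.
Q = n(e⁻)·F = 10.03 × 96500 = 967500 C.
I = Q/t = 967500 / 6840.0 s = 141 A.

141 A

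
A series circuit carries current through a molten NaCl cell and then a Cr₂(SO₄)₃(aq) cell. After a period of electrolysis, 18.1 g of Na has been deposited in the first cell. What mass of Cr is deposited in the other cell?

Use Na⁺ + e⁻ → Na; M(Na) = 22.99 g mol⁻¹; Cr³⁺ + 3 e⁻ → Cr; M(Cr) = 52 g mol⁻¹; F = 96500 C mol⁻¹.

13.6 g

n(Na) = 18.1 / 22.99 = 0.7873 mol.
Since Na⁺ + e⁻ → Na, n(e⁻) passed = 1 × 0.7873 = 0.7873 mol.
Cells in series carry the same charge, so the same 0.7873 mol of electrons passes through cell 2.
Cr³⁺ + 3 e⁻ → Cr, so n(Cr) = 0.7873 / 3 = 0.2624 mol.
m(Cr) = 0.2624 × 52 = 13.6 g.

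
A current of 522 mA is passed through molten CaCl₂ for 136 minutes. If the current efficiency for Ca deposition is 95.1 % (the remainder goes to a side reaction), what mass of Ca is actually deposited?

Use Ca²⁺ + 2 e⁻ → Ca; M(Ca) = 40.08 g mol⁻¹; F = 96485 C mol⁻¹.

Q = I·t = 0.5220 × 8160.0 = 4260 C.
n(e⁻) = 4260/96485 = 0.04415 mol; theoretically n(Ca) = 0.04415/2 = 0.02207 mol, m_theo = 0.8847 g.
At 95.1 % efficiency, m_actual = 0.951 × 0.8847 = 0.841 g.

0.841 g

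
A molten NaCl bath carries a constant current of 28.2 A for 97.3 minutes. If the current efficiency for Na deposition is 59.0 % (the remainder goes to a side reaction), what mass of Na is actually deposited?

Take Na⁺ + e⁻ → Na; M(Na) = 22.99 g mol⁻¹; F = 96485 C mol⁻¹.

Q = I·t = 28.20 × 5838.0 = 164600 C.
n(e⁻) = 164600/96485 = 1.706 mol; theoretically n(Na) = 1.706/1 = 1.706 mol, m_theo = 39.23 g.
At 59.0 % efficiency, m_actual = 0.590 × 39.23 = 23.1 g.

23.1 g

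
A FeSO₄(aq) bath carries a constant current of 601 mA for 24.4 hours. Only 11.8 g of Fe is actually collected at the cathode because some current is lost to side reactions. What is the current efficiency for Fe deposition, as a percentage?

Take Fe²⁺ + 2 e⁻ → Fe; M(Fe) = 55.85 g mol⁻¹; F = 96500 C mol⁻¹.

77.2 %

Q = I·t = 0.6010 × 87840 = 52790 C; n(e⁻) = 52790/96500 = 0.5471 mol.
Theoretical n(Fe) = n(e⁻)/2 = 0.2735 mol, i.e. m_theo = 0.2735 × 55.85 = 15.28 g.
Efficiency = m_actual / m_theo = 11.8 / 15.28 = 77.2 %.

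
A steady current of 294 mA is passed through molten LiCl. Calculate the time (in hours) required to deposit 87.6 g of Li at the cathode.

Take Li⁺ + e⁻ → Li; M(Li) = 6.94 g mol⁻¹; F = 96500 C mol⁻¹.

1150 h

n(Li) = m/M = 87.6 / 6.94 = 12.62 mol.
Each Li atom requires 1 electron, so n(e⁻) = 1 × 12.62 = 12.62 mol.
Q = n(e⁻)·F = 12.62 × 96500 = 1218000 C.
t = Q/I = 1218000 / 0.2940 A = 4143000 s = 1150 h.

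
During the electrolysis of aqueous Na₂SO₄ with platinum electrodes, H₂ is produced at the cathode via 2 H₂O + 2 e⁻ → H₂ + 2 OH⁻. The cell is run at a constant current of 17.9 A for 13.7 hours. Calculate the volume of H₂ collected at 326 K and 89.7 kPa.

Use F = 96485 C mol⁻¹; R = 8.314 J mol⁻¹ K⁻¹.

Q = I·t = 17.90 A × 49320 s = 882800 C.
n(e⁻) = Q/F = 882800 / 96485 = 9.150 mol.
2 electrons are transferred per H₂ molecule, so n(H₂) = 9.150 / 2 = 4.575 mol.
V = nRT/P = (4.575 × 8.314 × 326) / (89.7 × 10³ Pa) = 0.138 m³ = 138 L.

138 L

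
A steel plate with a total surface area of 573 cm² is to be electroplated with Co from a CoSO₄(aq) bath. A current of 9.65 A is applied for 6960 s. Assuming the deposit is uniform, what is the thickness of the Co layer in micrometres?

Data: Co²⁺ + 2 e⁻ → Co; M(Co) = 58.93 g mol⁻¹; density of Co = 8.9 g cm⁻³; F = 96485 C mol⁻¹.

Q = I·t = 9.650 × 6960.0 = 67160 C; n(e⁻) = 0.6961 mol.
n(Co) = n(e⁻)/2 = 0.3481 mol, so m = 0.3481 × 58.93 = 20.51 g.
Volume = m/ρ = 20.51 / 8.9 = 2.305 cm³.
Thickness = V/A = 2.305 / 573 = 0.00402 cm = 40.2 μm.

40.2 μm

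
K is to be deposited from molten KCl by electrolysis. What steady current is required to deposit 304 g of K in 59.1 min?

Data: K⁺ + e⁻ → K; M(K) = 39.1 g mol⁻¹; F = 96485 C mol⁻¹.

n(K) = 304 / 39.1 = 7.775 mol.
n(e⁻) = 1 × 7.775 = 7.775 mol.
Q = n(e⁻)·F = 7.775 × 96485 = 750200 C.
I = Q/t = 750200 / 3546.0 s = 212 A.

212 A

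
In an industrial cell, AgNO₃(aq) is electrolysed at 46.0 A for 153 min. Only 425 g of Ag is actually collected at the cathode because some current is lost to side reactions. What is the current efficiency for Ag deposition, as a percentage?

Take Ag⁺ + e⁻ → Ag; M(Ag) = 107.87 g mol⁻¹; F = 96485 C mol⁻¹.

Q = I·t = 46.00 × 9180.0 = 422300 C; n(e⁻) = 422300/96485 = 4.377 mol.
Theoretical n(Ag) = n(e⁻)/1 = 4.377 mol, i.e. m_theo = 4.377 × 107.87 = 472.1 g.
Efficiency = m_actual / m_theo = 425 / 472.1 = 90.0 %.

90.0 %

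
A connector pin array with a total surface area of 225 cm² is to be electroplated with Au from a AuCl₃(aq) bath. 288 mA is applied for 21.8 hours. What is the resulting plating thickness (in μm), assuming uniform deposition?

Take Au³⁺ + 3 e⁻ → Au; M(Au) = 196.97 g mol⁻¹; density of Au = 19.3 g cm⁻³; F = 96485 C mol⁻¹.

35.4 μm

Q = I·t = 0.2880 × 78480 = 22600 C; n(e⁻) = 0.2343 mol.
n(Au) = n(e⁻)/3 = 0.07809 mol, so m = 0.07809 × 196.97 = 15.38 g.
Volume = m/ρ = 15.38 / 19.3 = 0.7969 cm³.
Thickness = V/A = 0.7969 / 225 = 0.00354 cm = 35.4 μm.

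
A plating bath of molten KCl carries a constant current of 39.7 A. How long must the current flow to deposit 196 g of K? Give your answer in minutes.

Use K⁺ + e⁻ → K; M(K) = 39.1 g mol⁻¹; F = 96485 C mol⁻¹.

203 min

n(K) = m/M = 196 / 39.1 = 5.013 mol.
Each K atom requires 1 electron, so n(e⁻) = 1 × 5.013 = 5.013 mol.
Q = n(e⁻)·F = 5.013 × 96485 = 483700 C.
t = Q/I = 483700 / 39.70 A = 12180 s = 203 min.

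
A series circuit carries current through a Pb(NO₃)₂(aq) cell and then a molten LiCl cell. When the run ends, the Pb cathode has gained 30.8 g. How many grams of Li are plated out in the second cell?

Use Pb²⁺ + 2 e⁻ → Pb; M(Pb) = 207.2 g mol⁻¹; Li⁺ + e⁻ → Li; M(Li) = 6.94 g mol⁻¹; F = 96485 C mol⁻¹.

2.06 g

n(Pb) = 30.8 / 207.2 = 0.1486 mol.
Since Pb²⁺ + 2 e⁻ → Pb, n(e⁻) passed = 2 × 0.1486 = 0.2973 mol.
Cells in series carry the same charge, so the same 0.2973 mol of electrons passes through cell 2.
Li⁺ + e⁻ → Li, so n(Li) = 0.2973 / 1 = 0.2973 mol.
m(Li) = 0.2973 × 6.94 = 2.06 g.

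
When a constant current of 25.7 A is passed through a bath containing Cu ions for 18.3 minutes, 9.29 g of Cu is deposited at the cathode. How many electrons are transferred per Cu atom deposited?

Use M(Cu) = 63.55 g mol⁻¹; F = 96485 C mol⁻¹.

2

Q = I·t = 25.70 A × 1098.0 s = 28220 C, so n(e⁻) = 28220/96485 = 0.2925 mol.
n(Cu) deposited = 9.29 / 63.55 = 0.1462 mol.
Electrons per atom = n(e⁻)/n(Cu) = 0.2925 / 0.1462 = 2.00 ≈ 2, so the ion is Cu²⁺.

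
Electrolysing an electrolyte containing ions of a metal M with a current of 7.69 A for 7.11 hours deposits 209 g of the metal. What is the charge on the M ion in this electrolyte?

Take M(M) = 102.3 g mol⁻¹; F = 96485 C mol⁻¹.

+1

Q = I·t = 7.690 A × 25596 s = 196800 C, so n(e⁻) = 196800/96485 = 2.040 mol.
n(M) deposited = 209 / 102.3 = 2.043 mol.
Electrons per atom = n(e⁻)/n(M) = 2.040 / 2.043 = 0.999 ≈ 1, so the ion is M⁺.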